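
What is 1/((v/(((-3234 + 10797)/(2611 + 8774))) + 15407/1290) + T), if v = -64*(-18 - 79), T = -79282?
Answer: -3252090/227401783933 ≈ -1.4301e-5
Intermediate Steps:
v = 6208 (v = -64*(-97) = 6208)
1/((v/(((-3234 + 10797)/(2611 + 8774))) + 15407/1290) + T) = 1/((6208/(((-3234 + 10797)/(2611 + 8774))) + 15407/1290) - 79282) = 1/((6208/((7563/11385)) + 15407*(1/1290)) - 79282) = 1/((6208/((7563*(1/11385))) + 15407/1290) - 79282) = 1/((6208/(2521/3795) + 15407/1290) - 79282) = 1/((6208*(3795/2521) + 15407/1290) - 79282) = 1/((23559360/2521 + 15407/1290) - 79282) = 1/(30430415447/3252090 - 79282) = 1/(-227401783933/3252090) = -3252090/227401783933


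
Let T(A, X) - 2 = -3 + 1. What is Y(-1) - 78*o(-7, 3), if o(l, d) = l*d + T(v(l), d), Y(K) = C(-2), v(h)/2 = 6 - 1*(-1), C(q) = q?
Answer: 1636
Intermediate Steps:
v(h) = 14 (v(h) = 2*(6 - 1*(-1)) = 2*(6 + 1) = 2*7 = 14)
T(A, X) = 0 (T(A, X) = 2 + (-3 + 1) = 2 - 2 = 0)
Y(K) = -2
o(l, d) = d*l (o(l, d) = l*d + 0 = d*l + 0 = d*l)
Y(-1) - 78*o(-7, 3) = -2 - 234*(-7) = -2 - 78*(-21) = -2 + 1638 = 1636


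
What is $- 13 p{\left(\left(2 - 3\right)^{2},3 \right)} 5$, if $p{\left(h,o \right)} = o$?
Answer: $-195$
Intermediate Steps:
$- 13 p{\left(\left(2 - 3\right)^{2},3 \right)} 5 = \left(-13\right) 3 \cdot 5 = \left(-39\right) 5 = -195$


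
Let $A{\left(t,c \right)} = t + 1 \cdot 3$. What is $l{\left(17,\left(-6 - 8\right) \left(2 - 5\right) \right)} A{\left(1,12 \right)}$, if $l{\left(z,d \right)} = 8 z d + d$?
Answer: $23016$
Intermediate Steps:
$l{\left(z,d \right)} = d + 8 d z$ ($l{\left(z,d \right)} = 8 d z + d = d + 8 d z$)
$A{\left(t,c \right)} = 3 + t$ ($A{\left(t,c \right)} = t + 3 = 3 + t$)
$l{\left(17,\left(-6 - 8\right) \left(2 - 5\right) \right)} A{\left(1,12 \right)} = \left(-6 - 8\right) \left(2 - 5\right) \left(1 + 8 \cdot 17\right) \left(3 + 1\right) = \left(-14\right) \left(-3\right) \left(1 + 136\right) 4 = 42 \cdot 137 \cdot 4 = 5754 \cdot 4 = 23016$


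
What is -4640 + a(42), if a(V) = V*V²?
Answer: 69448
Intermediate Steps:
a(V) = V³
-4640 + a(42) = -4640 + 42³ = -4640 + 74088 = 69448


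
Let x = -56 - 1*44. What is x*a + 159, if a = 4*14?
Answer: -5441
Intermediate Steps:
x = -100 (x = -56 - 44 = -100)
a = 56
x*a + 159 = -100*56 + 159 = -5600 + 159 = -5441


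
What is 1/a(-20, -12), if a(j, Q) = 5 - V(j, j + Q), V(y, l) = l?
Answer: 1/37 ≈ 0.027027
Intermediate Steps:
a(j, Q) = 5 - Q - j (a(j, Q) = 5 - (j + Q) = 5 - (Q + j) = 5 + (-Q - j) = 5 - Q - j)
1/a(-20, -12) = 1/(5 - 1*(-12) - 1*(-20)) = 1/(5 + 12 + 20) = 1/37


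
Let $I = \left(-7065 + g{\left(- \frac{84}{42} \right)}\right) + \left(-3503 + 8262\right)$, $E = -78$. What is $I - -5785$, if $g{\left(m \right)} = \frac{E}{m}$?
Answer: $3518$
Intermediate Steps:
$g{\left(m \right)} = - \frac{78}{m}$
$I = -2267$ ($I = \left(-7065 - \frac{78}{\left(-84\right) \frac{1}{42}}\right) + \left(-3503 + 8262\right) = \left(-7065 - \frac{78}{\left(-84\right) \frac{1}{42}}\right) + 4759 = \left(-7065 - \frac{78}{-2}\right) + 4759 = \left(-7065 - -39\right) + 4759 = \left(-7065 + 39\right) + 4759 = -7026 + 4759 = -2267$)
$I - -5785 = -2267 - -5785 = -2267 + 5785 = 3518$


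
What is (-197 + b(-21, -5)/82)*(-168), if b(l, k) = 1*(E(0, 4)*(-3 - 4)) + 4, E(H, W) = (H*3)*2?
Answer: 1356600/41 ≈ 33088.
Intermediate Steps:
E(H, W) = 6*H (E(H, W) = (3*H)*2 = 6*H)
b(l, k) = 4 (b(l, k) = 1*((6*0)*(-3 - 4)) + 4 = 1*(0*(-7)) + 4 = 1*0 + 4 = 0 + 4 = 4)
(-197 + b(-21, -5)/82)*(-168) = (-197 + 4/82)*(-168) = (-197 + 4*(1/82))*(-168) = (-197 + 2/41)*(-168) = -8075/41*(-168) = 1356600/41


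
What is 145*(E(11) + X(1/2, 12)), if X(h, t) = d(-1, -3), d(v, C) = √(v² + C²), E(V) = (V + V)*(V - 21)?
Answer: -31900 + 145*√10 ≈ -31441.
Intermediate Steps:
E(V) = 2*V*(-21 + V) (E(V) = (2*V)*(-21 + V) = 2*V*(-21 + V))
d(v, C) = √(C² + v²)
X(h, t) = √10 (X(h, t) = √((-3)² + (-1)²) = √(9 + 1) = √10)
145*(E(11) + X(1/2, 12)) = 145*(2*11*(-21 + 11) + √10) = 145*(2*11*(-10) + √10) = 145*(-220 + √10) = -31900 + 145*√10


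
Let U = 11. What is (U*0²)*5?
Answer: 0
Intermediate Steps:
(U*0²)*5 = (11*0²)*5 = (11*0)*5 = 0*5 = 0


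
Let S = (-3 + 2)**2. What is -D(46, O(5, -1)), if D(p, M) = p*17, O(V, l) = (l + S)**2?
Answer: -782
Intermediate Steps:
S = 1 (S = (-1)**2 = 1)
O(V, l) = (1 + l)**2 (O(V, l) = (l + 1)**2 = (1 + l)**2)
D(p, M) = 17*p
-D(46, O(5, -1)) = -17*46 = -1*782 = -782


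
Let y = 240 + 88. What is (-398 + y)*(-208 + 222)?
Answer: -980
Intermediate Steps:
y = 328
(-398 + y)*(-208 + 222) = (-398 + 328)*(-208 + 222) = -70*14 = -980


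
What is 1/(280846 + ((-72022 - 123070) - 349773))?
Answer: -1/264019 ≈ -3.7876e-6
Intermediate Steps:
1/(280846 + ((-72022 - 123070) - 349773)) = 1/(280846 + (-195092 - 349773)) = 1/(280846 - 544865) = 1/(-264019) = -1/264019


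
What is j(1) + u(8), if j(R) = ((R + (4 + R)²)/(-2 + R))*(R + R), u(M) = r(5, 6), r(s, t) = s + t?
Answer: -41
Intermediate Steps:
u(M) = 11 (u(M) = 5 + 6 = 11)
j(R) = 2*R*(R + (4 + R)²)/(-2 + R) (j(R) = ((R + (4 + R)²)/(-2 + R))*(2*R) = 2*R*(R + (4 + R)²)/(-2 + R))
j(1) + u(8) = 2*1*(1 + (4 + 1)²)/(-2 + 1) + 11 = 2*1*(1 + 5²)/(-1) + 11 = 2*1*(-1)*(1 + 25) + 11 = 2*1*(-1)*26 + 11 = -52 + 11 = -41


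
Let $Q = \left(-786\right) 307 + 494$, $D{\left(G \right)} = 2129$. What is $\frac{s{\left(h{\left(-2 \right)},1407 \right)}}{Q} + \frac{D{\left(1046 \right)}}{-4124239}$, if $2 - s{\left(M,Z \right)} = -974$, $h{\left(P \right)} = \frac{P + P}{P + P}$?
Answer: $- \frac{567242187}{124143718139} \approx -0.0045692$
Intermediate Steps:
$h{\left(P \right)} = 1$ ($h{\left(P \right)} = \frac{2 P}{2 P} = 2 P \frac{1}{2 P} = 1$)
$s{\left(M,Z \right)} = 976$ ($s{\left(M,Z \right)} = 2 - -974 = 2 + 974 = 976$)
$Q = -240808$ ($Q = -241302 + 494 = -240808$)
$\frac{s{\left(h{\left(-2 \right)},1407 \right)}}{Q} + \frac{D{\left(1046 \right)}}{-4124239} = \frac{976}{-240808} + \frac{2129}{-4124239} = 976 \left(- \frac{1}{240808}\right) + 2129 \left(- \frac{1}{4124239}\right) = - \frac{122}{30101} - \frac{2129}{4124239} = - \frac{567242187}{124143718139}$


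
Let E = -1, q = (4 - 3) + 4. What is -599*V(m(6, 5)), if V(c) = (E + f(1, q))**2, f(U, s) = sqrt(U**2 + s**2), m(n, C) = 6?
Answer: -16173 + 1198*sqrt(26) ≈ -10064.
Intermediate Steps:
q = 5 (q = 1 + 4 = 5)
V(c) = (-1 + sqrt(26))**2 (V(c) = (-1 + sqrt(1**2 + 5**2))**2 = (-1 + sqrt(1 + 25))**2 = (-1 + sqrt(26))**2)
-599*V(m(6, 5)) = -599*(1 - sqrt(26))**2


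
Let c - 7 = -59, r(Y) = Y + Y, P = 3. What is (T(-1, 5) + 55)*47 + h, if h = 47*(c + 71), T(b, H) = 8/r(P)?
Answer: 10622/3 ≈ 3540.7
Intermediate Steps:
r(Y) = 2*Y
T(b, H) = 4/3 (T(b, H) = 8/((2*3)) = 8/6 = 8*(⅙) = 4/3)
c = -52 (c = 7 - 59 = -52)
h = 893 (h = 47*(-52 + 71) = 47*19 = 893)
(T(-1, 5) + 55)*47 + h = (4/3 + 55)*47 + 893 = (169/3)*47 + 893 = 7943/3 + 893 = 10622/3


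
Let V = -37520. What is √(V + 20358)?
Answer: I*√17162 ≈ 131.0*I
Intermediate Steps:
√(V + 20358) = √(-37520 + 20358) = √(-17162) = I*√17162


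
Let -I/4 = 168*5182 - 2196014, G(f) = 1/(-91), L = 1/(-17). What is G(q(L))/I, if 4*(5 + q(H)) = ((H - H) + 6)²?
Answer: -1/482459432 ≈ -2.0727e-9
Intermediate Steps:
L = -1/17 (L = 1*(-1/17) = -1/17 ≈ -0.058824)
q(H) = 4 (q(H) = -5 + ((H - H) + 6)²/4 = -5 + (0 + 6)²/4 = -5 + (¼)*6² = -5 + (¼)*36 = -5 + 9 = 4)
G(f) = -1/91
I = 5301752 (I = -4*(168*5182 - 2196014) = -4*(870576 - 2196014) = -4*(-1325438) = 5301752)
G(q(L))/I = -1/91/5301752 = -1/91*1/5301752 = -1/482459432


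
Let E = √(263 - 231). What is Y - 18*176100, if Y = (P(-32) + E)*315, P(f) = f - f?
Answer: -3169800 + 1260*√2 ≈ -3.1680e+6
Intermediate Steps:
E = 4*√2 (E = √32 = 4*√2 ≈ 5.6569)
P(f) = 0
Y = 1260*√2 (Y = (0 + 4*√2)*315 = (4*√2)*315 = 1260*√2 ≈ 1781.9)
Y - 18*176100 = 1260*√2 - 18*176100 = 1260*√2 - 3169800 = -3169800 + 1260*√2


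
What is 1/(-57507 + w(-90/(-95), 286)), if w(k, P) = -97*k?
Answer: -19/1094379 ≈ -1.7361e-5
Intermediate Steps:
1/(-57507 + w(-90/(-95), 286)) = 1/(-57507 - (-8730)/(-95)) = 1/(-57507 - (-8730)*(-1)/95) = 1/(-57507 - 97*18/19) = 1/(-57507 - 1746/19) = 1/(-1094379/19) = -19/1094379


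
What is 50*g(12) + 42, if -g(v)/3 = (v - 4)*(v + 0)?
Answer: -14358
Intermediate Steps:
g(v) = -3*v*(-4 + v) (g(v) = -3*(v - 4)*(v + 0) = -3*(-4 + v)*v = -3*v*(-4 + v))
50*g(12) + 42 = 50*(3*12*(4 - 1*12)) + 42 = 50*(3*12*(4 - 12)) + 42 = 50*(3*12*(-8)) + 42 = 50*(-288) + 42 = -14400 + 42 = -14358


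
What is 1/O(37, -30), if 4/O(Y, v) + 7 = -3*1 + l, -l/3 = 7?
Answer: -31/4 ≈ -7.7500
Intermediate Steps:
l = -21 (l = -3*7 = -21)
O(Y, v) = -4/31 (O(Y, v) = 4/(-7 + (-3*1 - 21)) = 4/(-7 + (-3 - 21)) = 4/(-7 - 24) = 4/(-31) = 4*(-1/31) = -4/31)
1/O(37, -30) = 1/(-4/31) = -31/4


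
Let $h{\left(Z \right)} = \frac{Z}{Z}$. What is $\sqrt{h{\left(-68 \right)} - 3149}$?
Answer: $2 i \sqrt{787} \approx 56.107 i$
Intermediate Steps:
$h{\left(Z \right)} = 1$
$\sqrt{h{\left(-68 \right)} - 3149} = \sqrt{1 - 3149} = \sqrt{-3148} = 2 i \sqrt{787}$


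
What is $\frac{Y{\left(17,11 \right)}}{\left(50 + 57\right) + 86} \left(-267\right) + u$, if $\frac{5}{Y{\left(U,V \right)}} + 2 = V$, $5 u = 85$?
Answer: $\frac{9398}{579} \approx 16.231$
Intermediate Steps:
$u = 17$ ($u = \frac{1}{5} \cdot 85 = 17$)
$Y{\left(U,V \right)} = \frac{5}{-2 + V}$
$\frac{Y{\left(17,11 \right)}}{\left(50 + 57\right) + 86} \left(-267\right) + u = \frac{5 \frac{1}{-2 + 11}}{\left(50 + 57\right) + 86} \left(-267\right) + 17 = \frac{5 \cdot \frac{1}{9}}{107 + 86} \left(-267\right) + 17 = \frac{5 \cdot \frac{1}{9}}{193} \left(-267\right) + 17 = \frac{5}{9} \cdot \frac{1}{193} \left(-267\right) + 17 = \frac{5}{1737} \left(-267\right) + 17 = - \frac{445}{579} + 17 = \frac{9398}{579}$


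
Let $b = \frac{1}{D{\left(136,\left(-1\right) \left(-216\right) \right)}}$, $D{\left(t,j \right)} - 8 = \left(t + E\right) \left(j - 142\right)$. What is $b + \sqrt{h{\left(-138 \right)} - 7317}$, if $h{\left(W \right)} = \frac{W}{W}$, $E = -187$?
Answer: $- \frac{1}{3766} + 2 i \sqrt{1829} \approx -0.00026553 + 85.534 i$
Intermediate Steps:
$h{\left(W \right)} = 1$
$D{\left(t,j \right)} = 8 + \left(-187 + t\right) \left(-142 + j\right)$ ($D{\left(t,j \right)} = 8 + \left(t - 187\right) \left(j - 142\right) = 8 + \left(-187 + t\right) \left(-142 + j\right)$)
$b = - \frac{1}{3766}$ ($b = \frac{1}{26562 - 187 \left(\left(-1\right) \left(-216\right)\right) - 19312 + \left(-1\right) \left(-216\right) 136} = \frac{1}{26562 - 40392 - 19312 + 216 \cdot 136} = \frac{1}{26562 - 40392 - 19312 + 29376} = \frac{1}{-3766} = - \frac{1}{3766} \approx -0.00026553$)
$b + \sqrt{h{\left(-138 \right)} - 7317} = - \frac{1}{3766} + \sqrt{1 - 7317} = - \frac{1}{3766} + \sqrt{-7316} = - \frac{1}{3766} + 2 i \sqrt{1829}$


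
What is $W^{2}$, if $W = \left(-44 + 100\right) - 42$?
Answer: $196$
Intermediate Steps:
$W = 14$ ($W = 56 - 42 = 14$)
$W^{2} = 14^{2} = 196$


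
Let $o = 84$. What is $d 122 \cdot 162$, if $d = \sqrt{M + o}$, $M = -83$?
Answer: $19764$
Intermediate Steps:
$d = 1$ ($d = \sqrt{-83 + 84} = \sqrt{1} = 1$)
$d 122 \cdot 162 = 1 \cdot 122 \cdot 162 = 122 \cdot 162 = 19764$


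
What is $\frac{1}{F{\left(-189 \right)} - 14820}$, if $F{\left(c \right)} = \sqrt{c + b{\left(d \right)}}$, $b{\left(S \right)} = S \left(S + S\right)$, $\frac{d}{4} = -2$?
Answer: $- \frac{14820}{219632461} - \frac{i \sqrt{61}}{219632461} \approx -6.7476 \cdot 10^{-5} - 3.5561 \cdot 10^{-8} i$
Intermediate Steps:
$d = -8$ ($d = 4 \left(-2\right) = -8$)
$b{\left(S \right)} = 2 S^{2}$ ($b{\left(S \right)} = S 2 S = 2 S^{2}$)
$F{\left(c \right)} = \sqrt{128 + c}$ ($F{\left(c \right)} = \sqrt{c + 2 \left(-8\right)^{2}} = \sqrt{c + 2 \cdot 64} = \sqrt{c + 128} = \sqrt{128 + c}$)
$\frac{1}{F{\left(-189 \right)} - 14820} = \frac{1}{\sqrt{128 - 189} - 14820} = \frac{1}{\sqrt{-61} - 14820} = \frac{1}{i \sqrt{61} - 14820} = \frac{1}{-14820 + i \sqrt{61}}$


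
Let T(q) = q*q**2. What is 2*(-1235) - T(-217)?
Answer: 10215843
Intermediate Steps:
T(q) = q**3
2*(-1235) - T(-217) = 2*(-1235) - 1*(-217)**3 = -2470 - 1*(-10218313) = -2470 + 10218313 = 10215843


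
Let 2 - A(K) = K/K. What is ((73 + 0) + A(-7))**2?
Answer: 5476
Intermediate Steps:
A(K) = 1 (A(K) = 2 - K/K = 2 - 1*1 = 2 - 1 = 1)
((73 + 0) + A(-7))**2 = ((73 + 0) + 1)**2 = (73 + 1)**2 = 74**2 = 5476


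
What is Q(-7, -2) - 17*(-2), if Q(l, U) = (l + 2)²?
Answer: 59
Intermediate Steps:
Q(l, U) = (2 + l)²
Q(-7, -2) - 17*(-2) = (2 - 7)² - 17*(-2) = (-5)² + 34 = 25 + 34 = 59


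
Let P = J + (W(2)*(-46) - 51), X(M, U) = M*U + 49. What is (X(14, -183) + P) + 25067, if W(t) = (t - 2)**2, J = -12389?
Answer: 10114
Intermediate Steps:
W(t) = (-2 + t)**2
X(M, U) = 49 + M*U
P = -12440 (P = -12389 + ((-2 + 2)**2*(-46) - 51) = -12389 + (0**2*(-46) - 51) = -12389 + (0*(-46) - 51) = -12389 + (0 - 51) = -12389 - 51 = -12440)
(X(14, -183) + P) + 25067 = ((49 + 14*(-183)) - 12440) + 25067 = ((49 - 2562) - 12440) + 25067 = (-2513 - 12440) + 25067 = -14953 + 25067 = 10114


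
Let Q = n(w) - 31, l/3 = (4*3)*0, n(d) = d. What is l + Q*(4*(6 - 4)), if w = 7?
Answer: -192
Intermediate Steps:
l = 0 (l = 3*((4*3)*0) = 3*(12*0) = 3*0 = 0)
Q = -24 (Q = 7 - 31 = -24)
l + Q*(4*(6 - 4)) = 0 - 96*(6 - 4) = 0 - 96*2 = 0 - 24*8 = 0 - 192 = -192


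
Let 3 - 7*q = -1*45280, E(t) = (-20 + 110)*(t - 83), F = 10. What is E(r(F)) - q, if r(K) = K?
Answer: -13039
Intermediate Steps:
E(t) = -7470 + 90*t (E(t) = 90*(-83 + t) = -7470 + 90*t)
q = 6469 (q = 3/7 - (-1)*45280/7 = 3/7 - 1/7*(-45280) = 3/7 + 45280/7 = 6469)
E(r(F)) - q = (-7470 + 90*10) - 1*6469 = (-7470 + 900) - 6469 = -6570 - 6469 = -13039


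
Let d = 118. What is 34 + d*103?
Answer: 12188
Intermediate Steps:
34 + d*103 = 34 + 118*103 = 34 + 12154 = 12188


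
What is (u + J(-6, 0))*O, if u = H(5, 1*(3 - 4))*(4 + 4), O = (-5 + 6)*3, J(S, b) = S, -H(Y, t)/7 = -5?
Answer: 822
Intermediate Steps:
H(Y, t) = 35 (H(Y, t) = -7*(-5) = 35)
O = 3 (O = 1*3 = 3)
u = 280 (u = 35*(4 + 4) = 35*8 = 280)
(u + J(-6, 0))*O = (280 - 6)*3 = 274*3 = 822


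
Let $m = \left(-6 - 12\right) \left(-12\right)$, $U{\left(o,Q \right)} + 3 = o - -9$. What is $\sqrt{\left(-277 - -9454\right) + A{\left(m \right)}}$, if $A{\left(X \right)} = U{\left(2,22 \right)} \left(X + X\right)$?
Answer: $\sqrt{12633} \approx 112.4$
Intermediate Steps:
$U{\left(o,Q \right)} = 6 + o$ ($U{\left(o,Q \right)} = -3 + \left(o - -9\right) = -3 + \left(o + 9\right) = -3 + \left(9 + o\right) = 6 + o$)
$m = 216$ ($m = \left(-18\right) \left(-12\right) = 216$)
$A{\left(X \right)} = 16 X$ ($A{\left(X \right)} = \left(6 + 2\right) \left(X + X\right) = 8 \cdot 2 X = 16 X$)
$\sqrt{\left(-277 - -9454\right) + A{\left(m \right)}} = \sqrt{\left(-277 - -9454\right) + 16 \cdot 216} = \sqrt{\left(-277 + 9454\right) + 3456} = \sqrt{9177 + 3456} = \sqrt{12633}$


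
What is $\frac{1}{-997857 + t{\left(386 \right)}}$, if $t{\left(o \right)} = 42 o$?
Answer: $- \frac{1}{981645} \approx -1.0187 \cdot 10^{-6}$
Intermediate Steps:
$\frac{1}{-997857 + t{\left(386 \right)}} = \frac{1}{-997857 + 42 \cdot 386} = \frac{1}{-997857 + 16212} = \frac{1}{-981645} = - \frac{1}{981645}$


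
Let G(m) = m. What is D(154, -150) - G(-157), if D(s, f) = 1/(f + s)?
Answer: 629/4 ≈ 157.25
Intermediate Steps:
D(154, -150) - G(-157) = 1/(-150 + 154) - 1*(-157) = 1/4 + 157 = 629/4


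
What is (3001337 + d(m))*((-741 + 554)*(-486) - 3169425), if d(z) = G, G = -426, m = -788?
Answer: -9238433552673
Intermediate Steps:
d(z) = -426
(3001337 + d(m))*((-741 + 554)*(-486) - 3169425) = (3001337 - 426)*((-741 + 554)*(-486) - 3169425) = 3000911*(-187*(-486) - 3169425) = 3000911*(90882 - 3169425) = 3000911*(-3078543) = -9238433552673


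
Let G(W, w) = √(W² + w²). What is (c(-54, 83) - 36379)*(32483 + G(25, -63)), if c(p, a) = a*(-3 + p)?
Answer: -1335376130 - 41110*√4594 ≈ -1.3382e+9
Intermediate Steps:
(c(-54, 83) - 36379)*(32483 + G(25, -63)) = (83*(-3 - 54) - 36379)*(32483 + √(25² + (-63)²)) = (83*(-57) - 36379)*(32483 + √(625 + 3969)) = (-4731 - 36379)*(32483 + √4594) = -41110*(32483 + √4594) = -1335376130 - 41110*√4594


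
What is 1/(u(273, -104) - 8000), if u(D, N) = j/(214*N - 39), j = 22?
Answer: -22295/178360022 ≈ -0.00012500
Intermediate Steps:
u(D, N) = 22/(-39 + 214*N) (u(D, N) = 22/(214*N - 39) = 22/(-39 + 214*N))
1/(u(273, -104) - 8000) = 1/(22/(-39 + 214*(-104)) - 8000) = 1/(22/(-39 - 22256) - 8000) = 1/(22/(-22295) - 8000) = 1/(22*(-1/22295) - 8000) = 1/(-22/22295 - 8000) = 1/(-178360022/22295) = -22295/178360022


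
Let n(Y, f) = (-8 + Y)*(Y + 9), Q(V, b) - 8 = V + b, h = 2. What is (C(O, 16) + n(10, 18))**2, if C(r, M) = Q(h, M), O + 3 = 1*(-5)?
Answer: 4096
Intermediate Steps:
Q(V, b) = 8 + V + b (Q(V, b) = 8 + (V + b) = 8 + V + b)
O = -8 (O = -3 + 1*(-5) = -3 - 5 = -8)
n(Y, f) = (-8 + Y)*(9 + Y)
C(r, M) = 10 + M (C(r, M) = 8 + 2 + M = 10 + M)
(C(O, 16) + n(10, 18))**2 = ((10 + 16) + (-72 + 10 + 10**2))**2 = (26 + (-72 + 10 + 100))**2 = (26 + 38)**2 = 64**2 = 4096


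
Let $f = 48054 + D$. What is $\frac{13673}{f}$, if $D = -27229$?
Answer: $\frac{13673}{20825} \approx 0.65657$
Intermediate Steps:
$f = 20825$ ($f = 48054 - 27229 = 20825$)
$\frac{13673}{f} = \frac{13673}{20825}$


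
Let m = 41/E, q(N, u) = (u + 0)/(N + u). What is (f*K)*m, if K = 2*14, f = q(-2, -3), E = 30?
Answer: 574/25 ≈ 22.960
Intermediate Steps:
q(N, u) = u/(N + u)
f = ⅗ (f = -3/(-2 - 3) = -3/(-5) = -3*(-⅕) = ⅗ ≈ 0.60000)
m = 41/30 ≈ 1.3667
K = 28
(f*K)*m = ((⅗)*28)*(41/30) = (84/5)*(41/30) = 574/25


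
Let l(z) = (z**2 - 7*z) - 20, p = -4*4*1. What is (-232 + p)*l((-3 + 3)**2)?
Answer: 4960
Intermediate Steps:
p = -16 (p = -16*1 = -16)
l(z) = -20 + z**2 - 7*z
(-232 + p)*l((-3 + 3)**2) = (-232 - 16)*(-20 + ((-3 + 3)**2)**2 - 7*(-3 + 3)**2) = -248*(-20 + (0**2)**2 - 7*0**2) = -248*(-20 + 0**2 - 7*0) = -248*(-20 + 0 + 0) = -248*(-20) = 4960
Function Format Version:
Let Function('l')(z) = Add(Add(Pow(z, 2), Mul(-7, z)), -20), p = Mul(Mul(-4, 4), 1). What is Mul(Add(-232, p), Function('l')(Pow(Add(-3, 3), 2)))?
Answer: 4960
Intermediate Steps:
p = -16 (p = Mul(-16, 1) = -16)
Function('l')(z) = Add(-20, Pow(z, 2), Mul(-7, z))
Mul(Add(-232, p), Function('l')(Pow(Add(-3, 3), 2))) = Mul(Add(-232, -16), Add(-20, Pow(Pow(Add(-3, 3), 2), 2), Mul(-7, Pow(Add(-3, 3), 2)))) = Mul(-248, Add(-20, Pow(Pow(0, 2), 2), Mul(-7, Pow(0, 2)))) = Mul(-248, Add(-20, Pow(0, 2), Mul(-7, 0))) = Mul(-248, Add(-20, 0, 0)) = Mul(-248, -20) = 4960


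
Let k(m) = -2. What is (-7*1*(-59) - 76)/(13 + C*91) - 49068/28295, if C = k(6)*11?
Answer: -107131667/56278755 ≈ -1.9036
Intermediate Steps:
C = -22 (C = -2*11 = -22)
(-7*1*(-59) - 76)/(13 + C*91) - 49068/28295 = (-7*1*(-59) - 76)/(13 - 22*91) - 49068/28295 = (-7*(-59) - 76)/(13 - 2002) - 49068*1/28295 = (413 - 76)/(-1989) - 49068/28295 = 337*(-1/1989) - 49068/28295 = -337/1989 - 49068/28295 = -107131667/56278755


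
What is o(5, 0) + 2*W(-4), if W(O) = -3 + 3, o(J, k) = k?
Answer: 0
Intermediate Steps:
W(O) = 0
o(5, 0) + 2*W(-4) = 0 + 2*0 = 0 + 0 = 0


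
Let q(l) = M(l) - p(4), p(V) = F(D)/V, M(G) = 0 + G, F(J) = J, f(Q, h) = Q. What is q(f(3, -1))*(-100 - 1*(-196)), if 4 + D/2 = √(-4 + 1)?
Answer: 480 - 48*I*√3 ≈ 480.0 - 83.138*I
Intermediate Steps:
D = -8 + 2*I*√3 (D = -8 + 2*√(-4 + 1) = -8 + 2*√(-3) = -8 + 2*(I*√3) = -8 + 2*I*√3 ≈ -8.0 + 3.4641*I)
M(G) = G
p(V) = (-8 + 2*I*√3)/V
q(l) = 2 + l - I*√3/2 (q(l) = l - 2*(-4 + I*√3)/4 = l - (-2 + I*√3/2) = l + (2 - I*√3/2) = 2 + l - I*√3/2)
q(f(3, -1))*(-100 - 1*(-196)) = (2 + 3 - I*√3/2)*(-100 - 1*(-196)) = (5 - I*√3/2)*(-100 + 196) = (5 - I*√3/2)*96 = 480 - 48*I*√3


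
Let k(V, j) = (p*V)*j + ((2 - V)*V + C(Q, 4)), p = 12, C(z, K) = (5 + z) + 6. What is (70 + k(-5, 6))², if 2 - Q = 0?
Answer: 97344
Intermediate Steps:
Q = 2 (Q = 2 - 1*0 = 2 + 0 = 2)
C(z, K) = 11 + z
k(V, j) = 13 + V*(2 - V) + 12*V*j (k(V, j) = (12*V)*j + ((2 - V)*V + (11 + 2)) = 12*V*j + (V*(2 - V) + 13) = 12*V*j + (13 + V*(2 - V)) = 13 + V*(2 - V) + 12*V*j)
(70 + k(-5, 6))² = (70 + (13 - 1*(-5)² + 2*(-5) + 12*(-5)*6))² = (70 + (13 - 1*25 - 10 - 360))² = (70 + (13 - 25 - 10 - 360))² = (70 - 382)² = (-312)² = 97344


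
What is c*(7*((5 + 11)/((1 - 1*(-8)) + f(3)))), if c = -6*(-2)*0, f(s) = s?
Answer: 0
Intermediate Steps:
c = 0 (c = 12*0 = 0)
c*(7*((5 + 11)/((1 - 1*(-8)) + f(3)))) = 0*(7*((5 + 11)/((1 - 1*(-8)) + 3))) = 0*(7*(16/((1 + 8) + 3))) = 0*(7*(16/(9 + 3))) = 0*(7*(16/12)) = 0*(7*(16*(1/12))) = 0*(7*(4/3)) = 0*(28/3) = 0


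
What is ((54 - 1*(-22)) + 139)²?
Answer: 46225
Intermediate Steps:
((54 - 1*(-22)) + 139)² = ((54 + 22) + 139)² = (76 + 139)² = 215² = 46225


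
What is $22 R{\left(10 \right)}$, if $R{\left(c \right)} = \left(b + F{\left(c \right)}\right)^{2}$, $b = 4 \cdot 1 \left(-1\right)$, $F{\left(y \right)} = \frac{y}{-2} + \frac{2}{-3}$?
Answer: $\frac{18502}{9} \approx 2055.8$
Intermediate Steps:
$F{\left(y \right)} = - \frac{2}{3} - \frac{y}{2}$ ($F{\left(y \right)} = y \left(- \frac{1}{2}\right) + 2 \left(- \frac{1}{3}\right) = - \frac{y}{2} - \frac{2}{3} = - \frac{2}{3} - \frac{y}{2}$)
$b = -4$ ($b = 4 \left(-1\right) = -4$)
$R{\left(c \right)} = \left(- \frac{14}{3} - \frac{c}{2}\right)^{2}$ ($R{\left(c \right)} = \left(-4 - \left(\frac{2}{3} + \frac{c}{2}\right)\right)^{2} = \left(- \frac{14}{3} - \frac{c}{2}\right)^{2}$)
$22 R{\left(10 \right)} = 22 \frac{\left(28 + 3 \cdot 10\right)^{2}}{36} = 22 \frac{\left(28 + 30\right)^{2}}{36} = 22 \frac{58^{2}}{36} = 22 \cdot \frac{1}{36} \cdot 3364 = 22 \cdot \frac{841}{9} = \frac{18502}{9}$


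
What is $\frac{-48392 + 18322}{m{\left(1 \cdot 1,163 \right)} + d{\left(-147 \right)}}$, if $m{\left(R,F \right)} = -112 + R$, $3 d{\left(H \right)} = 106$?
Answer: $\frac{90210}{227} \approx 397.4$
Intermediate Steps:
$d{\left(H \right)} = \frac{106}{3}$ ($d{\left(H \right)} = \frac{1}{3} \cdot 106 = \frac{106}{3}$)
$\frac{-48392 + 18322}{m{\left(1 \cdot 1,163 \right)} + d{\left(-147 \right)}} = \frac{-48392 + 18322}{\left(-112 + 1 \cdot 1\right) + \frac{106}{3}} = - \frac{30070}{\left(-112 + 1\right) + \frac{106}{3}} = - \frac{30070}{-111 + \frac{106}{3}} = - \frac{30070}{- \frac{227}{3}} = \left(-30070\right) \left(- \frac{3}{227}\right) = \frac{90210}{227}$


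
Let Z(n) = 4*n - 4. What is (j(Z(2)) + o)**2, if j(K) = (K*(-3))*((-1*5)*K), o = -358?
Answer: 13924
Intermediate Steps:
Z(n) = -4 + 4*n
j(K) = 15*K**2 (j(K) = (-3*K)*(-5*K) = 15*K**2)
(j(Z(2)) + o)**2 = (15*(-4 + 4*2)**2 - 358)**2 = (15*(-4 + 8)**2 - 358)**2 = (15*4**2 - 358)**2 = (15*16 - 358)**2 = (240 - 358)**2 = (-118)**2 = 13924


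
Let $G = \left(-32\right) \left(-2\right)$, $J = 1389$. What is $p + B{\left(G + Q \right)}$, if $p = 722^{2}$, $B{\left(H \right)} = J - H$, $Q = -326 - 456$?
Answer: $523391$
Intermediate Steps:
$G = 64$
$Q = -782$
$B{\left(H \right)} = 1389 - H$
$p = 521284$
$p + B{\left(G + Q \right)} = 521284 + \left(1389 - \left(64 - 782\right)\right) = 521284 + \left(1389 - -718\right) = 521284 + \left(1389 + 718\right) = 521284 + 2107 = 523391$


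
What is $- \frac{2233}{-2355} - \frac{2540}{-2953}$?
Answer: $\frac{12575749}{6954315} \approx 1.8083$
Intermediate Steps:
$- \frac{2233}{-2355} - \frac{2540}{-2953} = \left(-2233\right) \left(- \frac{1}{2355}\right) - - \frac{2540}{2953} = \frac{2233}{2355} + \frac{2540}{2953} = \frac{12575749}{6954315}$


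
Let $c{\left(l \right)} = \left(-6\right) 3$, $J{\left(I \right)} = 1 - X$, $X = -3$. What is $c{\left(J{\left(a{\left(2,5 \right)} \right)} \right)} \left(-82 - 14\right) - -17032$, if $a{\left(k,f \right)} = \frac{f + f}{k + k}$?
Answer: $18760$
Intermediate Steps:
$a{\left(k,f \right)} = \frac{f}{k}$ ($a{\left(k,f \right)} = \frac{2 f}{2 k} = 2 f \frac{1}{2 k} = \frac{f}{k}$)
$J{\left(I \right)} = 4$ ($J{\left(I \right)} = 1 - -3 = 1 + 3 = 4$)
$c{\left(l \right)} = -18$
$c{\left(J{\left(a{\left(2,5 \right)} \right)} \right)} \left(-82 - 14\right) - -17032 = - 18 \left(-82 - 14\right) - -17032 = \left(-18\right) \left(-96\right) + 17032 = 1728 + 17032 = 18760$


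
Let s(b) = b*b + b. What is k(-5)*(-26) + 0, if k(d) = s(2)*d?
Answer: 780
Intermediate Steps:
s(b) = b + b² (s(b) = b² + b = b + b²)
k(d) = 6*d (k(d) = (2*(1 + 2))*d = (2*3)*d = 6*d)
k(-5)*(-26) + 0 = (6*(-5))*(-26) + 0 = -30*(-26) + 0 = 780 + 0 = 780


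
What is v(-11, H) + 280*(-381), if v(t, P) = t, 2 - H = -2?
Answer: -106691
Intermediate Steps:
H = 4 (H = 2 - 1*(-2) = 2 + 2 = 4)
v(-11, H) + 280*(-381) = -11 + 280*(-381) = -11 - 106680 = -106691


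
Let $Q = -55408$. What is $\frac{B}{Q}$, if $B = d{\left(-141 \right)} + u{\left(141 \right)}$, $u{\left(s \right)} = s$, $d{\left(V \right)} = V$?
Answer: $0$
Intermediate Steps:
$B = 0$ ($B = -141 + 141 = 0$)
$\frac{B}{Q} = \frac{0}{-55408} = 0 \left(- \frac{1}{55408}\right) = 0$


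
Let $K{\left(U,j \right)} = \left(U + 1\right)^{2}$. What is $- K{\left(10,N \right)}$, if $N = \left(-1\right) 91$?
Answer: $-121$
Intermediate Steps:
$N = -91$
$K{\left(U,j \right)} = \left(1 + U\right)^{2}$
$- K{\left(10,N \right)} = - \left(1 + 10\right)^{2} = - 11^{2} = \left(-1\right) 121 = -121$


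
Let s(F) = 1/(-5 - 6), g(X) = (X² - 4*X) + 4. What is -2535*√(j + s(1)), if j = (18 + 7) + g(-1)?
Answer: -2535*√4103/11 ≈ -14762.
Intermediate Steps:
g(X) = 4 + X² - 4*X
s(F) = -1/11 (s(F) = 1/(-11) = -1/11)
j = 34 (j = (18 + 7) + (4 + (-1)² - 4*(-1)) = 25 + (4 + 1 + 4) = 25 + 9 = 34)
-2535*√(j + s(1)) = -2535*√(34 - 1/11) = -2535*√4103/11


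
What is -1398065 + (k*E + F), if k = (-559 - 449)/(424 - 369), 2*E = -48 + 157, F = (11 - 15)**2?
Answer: -76947631/55 ≈ -1.3990e+6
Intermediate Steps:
F = 16 (F = (-4)**2 = 16)
E = 109/2 (E = (-48 + 157)/2 = (1/2)*109 = 109/2 ≈ 54.500)
k = -1008/55 ≈ -18.327
-1398065 + (k*E + F) = -1398065 + (-1008/55*109/2 + 16) = -1398065 + (-54936/55 + 16) = -1398065 - 54056/55 = -76947631/55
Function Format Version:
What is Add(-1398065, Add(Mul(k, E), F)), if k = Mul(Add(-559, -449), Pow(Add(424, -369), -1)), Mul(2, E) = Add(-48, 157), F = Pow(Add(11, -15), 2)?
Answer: Rational(-76947631, 55) ≈ -1.3990e+6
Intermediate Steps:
F = 16 (F = Pow(-4, 2) = 16)
E = Rational(109, 2) (E = Mul(Rational(1, 2), Add(-48, 157)) = Mul(Rational(1, 2), 109) = Rational(109, 2) ≈ 54.500)
k = Rational(-1008, 55) (k = Mul(-1008, Pow(55, -1)) = Mul(-1008, Rational(1, 55)) = Rational(-1008, 55) ≈ -18.327)
Add(-1398065, Add(Mul(k, E), F)) = Add(-1398065, Add(Mul(Rational(-1008, 55), Rational(109, 2)), 16)) = Add(-1398065, Add(Rational(-54936, 55), 16)) = Add(-1398065, Rational(-54056, 55)) = Rational(-76947631, 55)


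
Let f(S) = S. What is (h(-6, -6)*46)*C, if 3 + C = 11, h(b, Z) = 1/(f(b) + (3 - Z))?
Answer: 368/3 ≈ 122.67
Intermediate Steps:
h(b, Z) = 1/(3 + b - Z) (h(b, Z) = 1/(b + (3 - Z)) = 1/(3 + b - Z))
C = 8 (C = -3 + 11 = 8)
(h(-6, -6)*46)*C = (46/(3 - 6 - 1*(-6)))*8 = (46/(3 - 6 + 6))*8 = (46/3)*8 = 368/3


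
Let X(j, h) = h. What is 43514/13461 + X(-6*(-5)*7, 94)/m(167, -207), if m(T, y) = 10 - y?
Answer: 218528/59613 ≈ 3.6658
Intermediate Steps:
43514/13461 + X(-6*(-5)*7, 94)/m(167, -207) = 43514/13461 + 94/(10 - 1*(-207)) = 43514*(1/13461) + 94/(10 + 207) = 43514/13461 + 94/217 = 218528/59613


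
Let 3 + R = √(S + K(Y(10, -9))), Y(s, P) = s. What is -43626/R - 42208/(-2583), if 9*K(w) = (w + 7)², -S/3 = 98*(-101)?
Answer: 374826253/31401531 - 5949*√267535/12157 ≈ -241.17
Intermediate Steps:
S = 29694 (S = -294*(-101) = -3*(-9898) = 29694)
K(w) = (7 + w)²/9 (K(w) = (w + 7)²/9 = (7 + w)²/9)
R = -3 + √267535/3 (R = -3 + √(29694 + (7 + 10)²/9) = -3 + √(29694 + (⅑)*17²) = -3 + √(29694 + (⅑)*289) = -3 + √(29694 + 289/9) = -3 + √(267535/9) = -3 + √267535/3 ≈ 169.41)
-43626/R - 42208/(-2583) = -43626/(-3 + √267535/3) - 42208/(-2583) = -43626/(-3 + √267535/3) - 42208*(-1/2583) = -43626/(-3 + √267535/3) + 42208/2583 = 42208/2583 - 43626/(-3 + √267535/3)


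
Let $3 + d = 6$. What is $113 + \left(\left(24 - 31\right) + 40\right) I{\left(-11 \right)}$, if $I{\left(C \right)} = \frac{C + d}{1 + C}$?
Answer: $\frac{697}{5} \approx 139.4$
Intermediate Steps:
$d = 3$ ($d = -3 + 6 = 3$)
$I{\left(C \right)} = \frac{3 + C}{1 + C}$ ($I{\left(C \right)} = \frac{C + 3}{1 + C} = \frac{3 + C}{1 + C}$)
$113 + \left(\left(24 - 31\right) + 40\right) I{\left(-11 \right)} = 113 + \left(\left(24 - 31\right) + 40\right) \frac{3 - 11}{1 - 11} = 113 + \left(-7 + 40\right) \frac{1}{-10} \left(-8\right) = 113 + 33 \left(\left(- \frac{1}{10}\right) \left(-8\right)\right) = 113 + 33 \cdot \frac{4}{5} = 113 + \frac{132}{5} = \frac{697}{5}$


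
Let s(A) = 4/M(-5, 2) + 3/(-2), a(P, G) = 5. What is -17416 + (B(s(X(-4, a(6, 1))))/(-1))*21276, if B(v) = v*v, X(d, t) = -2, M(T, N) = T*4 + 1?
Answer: -28759951/361 ≈ -79668.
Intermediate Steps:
M(T, N) = 1 + 4*T (M(T, N) = 4*T + 1 = 1 + 4*T)
s(A) = -65/38 (s(A) = 4/(1 + 4*(-5)) + 3/(-2) = 4/(1 - 20) + 3*(-½) = 4/(-19) - 3/2 = 4*(-1/19) - 3/2 = -4/19 - 3/2 = -65/38)
B(v) = v²
-17416 + (B(s(X(-4, a(6, 1))))/(-1))*21276 = -17416 + ((-65/38)²/(-1))*21276 = -17416 + ((4225/1444)*(-1))*21276 = -17416 - 4225/1444*21276 = -17416 - 22472775/361 = -28759951/361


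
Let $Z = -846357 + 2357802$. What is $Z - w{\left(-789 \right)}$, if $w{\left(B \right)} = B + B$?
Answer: $1513023$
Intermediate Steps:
$w{\left(B \right)} = 2 B$
$Z = 1511445$
$Z - w{\left(-789 \right)} = 1511445 - 2 \left(-789\right) = 1511445 - -1578 = 1511445 + 1578 = 1513023$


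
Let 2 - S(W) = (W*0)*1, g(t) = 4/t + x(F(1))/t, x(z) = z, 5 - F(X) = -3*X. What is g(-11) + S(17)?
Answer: 10/11 ≈ 0.90909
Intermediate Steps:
F(X) = 5 + 3*X (F(X) = 5 - (-3)*X = 5 + 3*X)
g(t) = 12/t (g(t) = 4/t + (5 + 3*1)/t = 4/t + (5 + 3)/t = 4/t + 8/t = 12/t)
S(W) = 2 (S(W) = 2 - W*0 = 2 - 0 = 2 - 1*0 = 2 + 0 = 2)
g(-11) + S(17) = 12/(-11) + 2 = 12*(-1/11) + 2 = -12/11 + 2 = 10/11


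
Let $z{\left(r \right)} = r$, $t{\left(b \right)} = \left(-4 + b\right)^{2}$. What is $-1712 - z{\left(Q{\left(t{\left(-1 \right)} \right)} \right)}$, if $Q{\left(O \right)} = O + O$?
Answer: $-1762$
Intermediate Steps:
$Q{\left(O \right)} = 2 O$
$-1712 - z{\left(Q{\left(t{\left(-1 \right)} \right)} \right)} = -1712 - 2 \left(-4 - 1\right)^{2} = -1712 - 2 \left(-5\right)^{2} = -1712 - 2 \cdot 25 = -1712 - 50 = -1762$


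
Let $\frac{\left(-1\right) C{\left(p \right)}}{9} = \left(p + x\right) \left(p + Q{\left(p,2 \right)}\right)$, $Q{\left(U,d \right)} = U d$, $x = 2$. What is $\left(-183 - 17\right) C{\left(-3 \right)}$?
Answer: $16200$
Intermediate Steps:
$C{\left(p \right)} = - 27 p \left(2 + p\right)$ ($C{\left(p \right)} = - 9 \left(p + 2\right) \left(p + p 2\right) = - 9 \left(2 + p\right) \left(p + 2 p\right) = - 9 \left(2 + p\right) 3 p = - 9 \cdot 3 p \left(2 + p\right) = - 27 p \left(2 + p\right)$)
$\left(-183 - 17\right) C{\left(-3 \right)} = \left(-183 - 17\right) 27 \left(-3\right) \left(-2 - -3\right) = \left(-183 - 17\right) 27 \left(-3\right) \left(-2 + 3\right) = - 200 \cdot 27 \left(-3\right) 1 = \left(-200\right) \left(-81\right) = 16200$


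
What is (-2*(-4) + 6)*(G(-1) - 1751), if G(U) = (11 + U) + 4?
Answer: -24318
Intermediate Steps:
G(U) = 15 + U
(-2*(-4) + 6)*(G(-1) - 1751) = (-2*(-4) + 6)*((15 - 1) - 1751) = (8 + 6)*(14 - 1751) = 14*(-1737) = -24318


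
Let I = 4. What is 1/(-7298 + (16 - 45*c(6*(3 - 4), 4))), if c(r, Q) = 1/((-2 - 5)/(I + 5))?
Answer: -7/50569 ≈ -0.00013842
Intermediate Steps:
c(r, Q) = -9/7 (c(r, Q) = 1/((-2 - 5)/(4 + 5)) = 1/(-7/9) = -9/7)
1/(-7298 + (16 - 45*c(6*(3 - 4), 4))) = 1/(-7298 + (16 - 45*(-9/7))) = 1/(-7298 + (16 + 405/7)) = 1/(-7298 + 517/7) = 1/(-50569/7) = -7/50569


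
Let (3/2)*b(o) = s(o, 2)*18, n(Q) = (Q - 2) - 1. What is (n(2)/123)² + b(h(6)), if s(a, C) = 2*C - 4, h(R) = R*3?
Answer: 1/15129 ≈ 6.6098e-5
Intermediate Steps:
h(R) = 3*R
n(Q) = -3 + Q (n(Q) = (-2 + Q) - 1 = -3 + Q)
s(a, C) = -4 + 2*C
b(o) = 0 (b(o) = 2*((-4 + 2*2)*18)/3 = 2*((-4 + 4)*18)/3 = 2*(0*18)/3 = (⅔)*0 = 0)
(n(2)/123)² + b(h(6)) = ((-3 + 2)/123)² + 0 = (-1*1/123)² + 0 = (-1/123)² + 0 = 1/15129 + 0 = 1/15129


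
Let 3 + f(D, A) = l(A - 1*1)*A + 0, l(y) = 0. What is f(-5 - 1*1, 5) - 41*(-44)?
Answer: 1801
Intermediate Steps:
f(D, A) = -3 (f(D, A) = -3 + (0*A + 0) = -3 + (0 + 0) = -3 + 0 = -3)
f(-5 - 1*1, 5) - 41*(-44) = -3 - 41*(-44) = -3 + 1804 = 1801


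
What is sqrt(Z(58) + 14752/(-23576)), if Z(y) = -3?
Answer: I*sqrt(31488695)/2947 ≈ 1.9041*I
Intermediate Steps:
sqrt(Z(58) + 14752/(-23576)) = sqrt(-3 + 14752/(-23576)) = sqrt(-3 + 14752*(-1/23576)) = sqrt(-3 - 1844/2947) = sqrt(-10685/2947) = I*sqrt(31488695)/2947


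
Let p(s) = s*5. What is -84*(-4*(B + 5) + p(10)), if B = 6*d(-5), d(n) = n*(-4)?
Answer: 37800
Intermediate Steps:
d(n) = -4*n
B = 120 (B = 6*(-4*(-5)) = 6*20 = 120)
p(s) = 5*s
-84*(-4*(B + 5) + p(10)) = -84*(-4*(120 + 5) + 5*10) = -84*(-4*125 + 50) = -84*(-500 + 50) = -84*(-450) = 37800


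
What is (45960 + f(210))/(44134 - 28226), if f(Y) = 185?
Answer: 46145/15908 ≈ 2.9007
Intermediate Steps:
(45960 + f(210))/(44134 - 28226) = (45960 + 185)/(44134 - 28226) = 46145/15908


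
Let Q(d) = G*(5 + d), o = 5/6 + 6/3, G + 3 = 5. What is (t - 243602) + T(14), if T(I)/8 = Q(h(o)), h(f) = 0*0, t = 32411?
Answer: -211111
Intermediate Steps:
G = 2 (G = -3 + 5 = 2)
o = 17/6 (o = 5*(⅙) + 6*(⅓) = ⅚ + 2 = 17/6 ≈ 2.8333)
h(f) = 0
Q(d) = 10 + 2*d (Q(d) = 2*(5 + d) = 10 + 2*d)
T(I) = 80 (T(I) = 8*(10 + 2*0) = 8*(10 + 0) = 8*10 = 80)
(t - 243602) + T(14) = (32411 - 243602) + 80 = -211191 + 80 = -211111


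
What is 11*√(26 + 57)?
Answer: 11*√83 ≈ 100.21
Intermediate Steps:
11*√(26 + 57) = 11*√83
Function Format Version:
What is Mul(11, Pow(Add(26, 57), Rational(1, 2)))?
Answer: Mul(11, Pow(83, Rational(1, 2))) ≈ 100.21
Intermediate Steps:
Mul(11, Pow(Add(26, 57), Rational(1, 2))) = Mul(11, Pow(83, Rational(1, 2)))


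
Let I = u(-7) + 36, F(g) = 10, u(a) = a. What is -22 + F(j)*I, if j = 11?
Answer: 268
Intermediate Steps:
I = 29 (I = -7 + 36 = 29)
-22 + F(j)*I = -22 + 10*29 = -22 + 290 = 268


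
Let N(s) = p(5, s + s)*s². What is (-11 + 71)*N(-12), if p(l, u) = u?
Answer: -207360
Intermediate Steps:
N(s) = 2*s³ (N(s) = (s + s)*s² = (2*s)*s² = 2*s³)
(-11 + 71)*N(-12) = (-11 + 71)*(2*(-12)³) = 60*(2*(-1728)) = 60*(-3456) = -207360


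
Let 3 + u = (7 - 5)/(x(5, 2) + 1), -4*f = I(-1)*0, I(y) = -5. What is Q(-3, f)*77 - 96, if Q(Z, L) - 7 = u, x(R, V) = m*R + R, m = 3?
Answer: 658/3 ≈ 219.33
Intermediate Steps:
x(R, V) = 4*R (x(R, V) = 3*R + R = 4*R)
f = 0 (f = -(-5)*0/4 = -1/4*0 = 0)
u = -61/21 (u = -3 + (7 - 5)/(4*5 + 1) = -3 + 2/(20 + 1) = -3 + 2/21 = -61/21 ≈ -2.9048)
Q(Z, L) = 86/21 (Q(Z, L) = 7 - 61/21 = 86/21)
Q(-3, f)*77 - 96 = (86/21)*77 - 96 = 946/3 - 96 = 658/3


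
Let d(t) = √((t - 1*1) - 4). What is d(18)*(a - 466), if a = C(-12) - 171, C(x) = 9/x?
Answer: -2551*√13/4 ≈ -2299.4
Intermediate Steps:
d(t) = √(-5 + t) (d(t) = √((t - 1) - 4) = √((-1 + t) - 4) = √(-5 + t))
a = -687/4 (a = 9/(-12) - 171 = 9*(-1/12) - 171 = -¾ - 171 = -687/4 ≈ -171.75)
d(18)*(a - 466) = √(-5 + 18)*(-687/4 - 466) = √13*(-2551/4) = -2551*√13/4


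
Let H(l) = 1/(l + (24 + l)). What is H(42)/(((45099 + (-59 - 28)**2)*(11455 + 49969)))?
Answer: 1/349388557056 ≈ 2.8621e-12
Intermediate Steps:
H(l) = 1/(24 + 2*l)
H(42)/(((45099 + (-59 - 28)**2)*(11455 + 49969))) = (1/(2*(12 + 42)))/(((45099 + (-59 - 28)**2)*(11455 + 49969))) = ((1/2)/54)/(((45099 + (-87)**2)*61424)) = ((1/2)*(1/54))/(((45099 + 7569)*61424)) = 1/(108*((52668*61424))) = (1/108)/3235079232 = (1/108)*(1/3235079232) = 1/349388557056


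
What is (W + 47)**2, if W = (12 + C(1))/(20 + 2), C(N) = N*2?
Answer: 274576/121 ≈ 2269.2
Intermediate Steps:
C(N) = 2*N
W = 7/11 (W = (12 + 2*1)/(20 + 2) = (12 + 2)/22 = 14*(1/22) = 7/11 ≈ 0.63636)
(W + 47)**2 = (7/11 + 47)**2 = (524/11)**2 = 274576/121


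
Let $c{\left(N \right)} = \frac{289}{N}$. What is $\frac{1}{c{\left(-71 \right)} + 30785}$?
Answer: $\frac{71}{2185446} \approx 3.2488 \cdot 10^{-5}$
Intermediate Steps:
$\frac{1}{c{\left(-71 \right)} + 30785} = \frac{1}{\frac{289}{-71} + 30785} = \frac{1}{289 \left(- \frac{1}{71}\right) + 30785} = \frac{1}{- \frac{289}{71} + 30785} = \frac{1}{\frac{2185446}{71}} = \frac{71}{2185446}$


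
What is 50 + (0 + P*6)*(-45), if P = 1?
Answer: -220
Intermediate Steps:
50 + (0 + P*6)*(-45) = 50 + (0 + 1*6)*(-45) = 50 + (0 + 6)*(-45) = 50 + 6*(-45) = 50 - 270 = -220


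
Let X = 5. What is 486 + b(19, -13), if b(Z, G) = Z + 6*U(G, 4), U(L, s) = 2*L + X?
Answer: 379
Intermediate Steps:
U(L, s) = 5 + 2*L (U(L, s) = 2*L + 5 = 5 + 2*L)
b(Z, G) = 30 + Z + 12*G (b(Z, G) = Z + 6*(5 + 2*G) = Z + (30 + 12*G) = 30 + Z + 12*G)
486 + b(19, -13) = 486 + (30 + 19 + 12*(-13)) = 486 + (30 + 19 - 156) = 486 - 107 = 379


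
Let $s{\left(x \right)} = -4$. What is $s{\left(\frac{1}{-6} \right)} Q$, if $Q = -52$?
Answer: $208$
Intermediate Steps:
$s{\left(\frac{1}{-6} \right)} Q = \left(-4\right) \left(-52\right) = 208$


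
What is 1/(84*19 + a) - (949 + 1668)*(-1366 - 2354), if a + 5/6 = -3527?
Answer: 112841166834/11591 ≈ 9.7352e+6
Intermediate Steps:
a = -21167/6 (a = -5/6 - 3527 = -21167/6 ≈ -3527.8)
1/(84*19 + a) - (949 + 1668)*(-1366 - 2354) = 1/(84*19 - 21167/6) - (949 + 1668)*(-1366 - 2354) = 1/(1596 - 21167/6) - 2617*(-3720) = 1/(-11591/6) - 1*(-9735240) = -6/11591 + 9735240 = 112841166834/11591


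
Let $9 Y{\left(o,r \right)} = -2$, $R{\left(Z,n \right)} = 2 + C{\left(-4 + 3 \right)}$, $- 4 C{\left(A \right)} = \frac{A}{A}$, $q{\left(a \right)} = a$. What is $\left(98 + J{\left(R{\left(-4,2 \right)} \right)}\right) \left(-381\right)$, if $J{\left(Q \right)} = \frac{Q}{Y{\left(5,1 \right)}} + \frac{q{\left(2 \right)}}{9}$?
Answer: $- \frac{826135}{24} \approx -34422.0$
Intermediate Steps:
$C{\left(A \right)} = - \frac{1}{4}$ ($C{\left(A \right)} = - \frac{A \frac{1}{A}}{4} = \left(- \frac{1}{4}\right) 1 = - \frac{1}{4}$)
$R{\left(Z,n \right)} = \frac{7}{4}$ ($R{\left(Z,n \right)} = 2 - \frac{1}{4} = \frac{7}{4}$)
$Y{\left(o,r \right)} = - \frac{2}{9}$ ($Y{\left(o,r \right)} = \frac{1}{9} \left(-2\right) = - \frac{2}{9}$)
$J{\left(Q \right)} = \frac{2}{9} - \frac{9 Q}{2}$ ($J{\left(Q \right)} = \frac{Q}{- \frac{2}{9}} + \frac{2}{9} = Q \left(- \frac{9}{2}\right) + 2 \cdot \frac{1}{9} = - \frac{9 Q}{2} + \frac{2}{9} = \frac{2}{9} - \frac{9 Q}{2}$)
$\left(98 + J{\left(R{\left(-4,2 \right)} \right)}\right) \left(-381\right) = \left(98 + \left(\frac{2}{9} - \frac{63}{8}\right)\right) \left(-381\right) = \left(98 - \frac{551}{72}\right) \left(-381\right) = \frac{6505}{72} \left(-381\right) = - \frac{826135}{24}$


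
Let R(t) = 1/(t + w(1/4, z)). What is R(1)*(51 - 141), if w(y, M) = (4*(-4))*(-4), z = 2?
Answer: -18/13 ≈ -1.3846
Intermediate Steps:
w(y, M) = 64 (w(y, M) = -16*(-4) = 64)
R(t) = 1/(64 + t) (R(t) = 1/(t + 64) = 1/(64 + t))
R(1)*(51 - 141) = (51 - 141)/(64 + 1) = -90/65 = (1/65)*(-90) = -18/13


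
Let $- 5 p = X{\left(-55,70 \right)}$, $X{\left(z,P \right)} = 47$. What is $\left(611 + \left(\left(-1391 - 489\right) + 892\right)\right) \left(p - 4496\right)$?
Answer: $\frac{8492679}{5} \approx 1.6985 \cdot 10^{6}$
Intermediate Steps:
$p = - \frac{47}{5}$ ($p = \left(- \frac{1}{5}\right) 47 = - \frac{47}{5} \approx -9.4$)
$\left(611 + \left(\left(-1391 - 489\right) + 892\right)\right) \left(p - 4496\right) = \left(611 + \left(\left(-1391 - 489\right) + 892\right)\right) \left(- \frac{47}{5} - 4496\right) = \left(611 + \left(\left(-1391 + \left(-817 + 328\right)\right) + 892\right)\right) \left(- \frac{22527}{5}\right) = \left(611 + \left(\left(-1391 - 489\right) + 892\right)\right) \left(- \frac{22527}{5}\right) = \left(611 + \left(-1880 + 892\right)\right) \left(- \frac{22527}{5}\right) = \left(611 - 988\right) \left(- \frac{22527}{5}\right) = \left(-377\right) \left(- \frac{22527}{5}\right) = \frac{8492679}{5}$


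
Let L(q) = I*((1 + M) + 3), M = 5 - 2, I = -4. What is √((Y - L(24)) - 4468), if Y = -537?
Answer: 3*I*√553 ≈ 70.548*I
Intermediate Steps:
M = 3
L(q) = -28 (L(q) = -4*((1 + 3) + 3) = -4*(4 + 3) = -4*7 = -28)
√((Y - L(24)) - 4468) = √((-537 - 1*(-28)) - 4468) = √((-537 + 28) - 4468) = √(-509 - 4468) = √(-4977) = 3*I*√553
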